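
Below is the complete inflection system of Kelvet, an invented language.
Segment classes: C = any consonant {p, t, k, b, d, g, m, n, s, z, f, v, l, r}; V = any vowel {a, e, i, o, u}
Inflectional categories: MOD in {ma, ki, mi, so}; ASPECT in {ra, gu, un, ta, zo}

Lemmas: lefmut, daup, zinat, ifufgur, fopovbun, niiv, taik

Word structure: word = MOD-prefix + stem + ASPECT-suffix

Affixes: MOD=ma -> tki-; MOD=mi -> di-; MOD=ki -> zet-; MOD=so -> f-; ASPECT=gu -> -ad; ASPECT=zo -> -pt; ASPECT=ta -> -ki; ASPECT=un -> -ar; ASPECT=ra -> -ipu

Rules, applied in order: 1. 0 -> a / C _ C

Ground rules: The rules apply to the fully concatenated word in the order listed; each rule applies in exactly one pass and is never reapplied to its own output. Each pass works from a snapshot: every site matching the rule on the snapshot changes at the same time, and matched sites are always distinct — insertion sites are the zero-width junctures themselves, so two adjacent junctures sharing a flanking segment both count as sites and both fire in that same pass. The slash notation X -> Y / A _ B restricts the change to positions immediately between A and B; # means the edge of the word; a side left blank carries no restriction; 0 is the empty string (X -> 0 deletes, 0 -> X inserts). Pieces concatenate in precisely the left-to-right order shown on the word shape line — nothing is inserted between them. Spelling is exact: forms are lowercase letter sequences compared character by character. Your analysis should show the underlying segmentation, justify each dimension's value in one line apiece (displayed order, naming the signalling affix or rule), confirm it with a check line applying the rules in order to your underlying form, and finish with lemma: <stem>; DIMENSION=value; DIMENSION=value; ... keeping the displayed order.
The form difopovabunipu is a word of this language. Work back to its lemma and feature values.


underlying: di-fopovbun-ipu
MOD=mi - signalled by the affix di-
ASPECT=ra - signalled by the affix -ipu
check: difopovbunipu -> difopovabunipu
lemma: fopovbun; MOD=mi; ASPECT=ra


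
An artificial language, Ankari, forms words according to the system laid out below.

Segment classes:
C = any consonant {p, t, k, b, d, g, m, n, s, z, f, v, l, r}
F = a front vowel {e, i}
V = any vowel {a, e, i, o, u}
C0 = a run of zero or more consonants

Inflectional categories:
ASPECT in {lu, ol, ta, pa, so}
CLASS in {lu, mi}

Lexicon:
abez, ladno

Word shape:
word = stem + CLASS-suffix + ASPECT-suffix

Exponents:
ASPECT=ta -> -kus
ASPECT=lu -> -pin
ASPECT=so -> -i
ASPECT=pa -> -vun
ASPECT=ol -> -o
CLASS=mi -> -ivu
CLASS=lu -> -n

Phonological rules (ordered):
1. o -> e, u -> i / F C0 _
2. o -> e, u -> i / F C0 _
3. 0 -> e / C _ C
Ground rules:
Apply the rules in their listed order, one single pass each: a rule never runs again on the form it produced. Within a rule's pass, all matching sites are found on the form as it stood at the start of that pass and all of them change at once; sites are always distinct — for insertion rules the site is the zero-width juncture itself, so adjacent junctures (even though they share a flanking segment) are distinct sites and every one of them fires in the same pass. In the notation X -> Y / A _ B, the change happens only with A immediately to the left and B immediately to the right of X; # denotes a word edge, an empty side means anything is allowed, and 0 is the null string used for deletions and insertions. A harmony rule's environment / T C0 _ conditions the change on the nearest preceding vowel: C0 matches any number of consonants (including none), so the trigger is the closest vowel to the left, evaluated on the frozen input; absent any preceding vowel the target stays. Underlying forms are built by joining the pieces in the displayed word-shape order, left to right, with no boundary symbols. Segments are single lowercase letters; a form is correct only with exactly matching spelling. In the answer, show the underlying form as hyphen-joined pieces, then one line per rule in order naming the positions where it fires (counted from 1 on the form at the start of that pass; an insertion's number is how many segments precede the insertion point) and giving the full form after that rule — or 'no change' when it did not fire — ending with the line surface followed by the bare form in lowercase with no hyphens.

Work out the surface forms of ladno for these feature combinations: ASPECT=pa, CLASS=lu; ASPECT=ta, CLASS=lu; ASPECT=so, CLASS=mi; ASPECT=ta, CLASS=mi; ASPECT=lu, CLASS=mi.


cell ASPECT=pa, CLASS=lu:
underlying: ladno-n-vun
1. o -> e, u -> i / F C0 _: no change
2. o -> e, u -> i / F C0 _: no change
3. 0 -> e / C _ C: inserts after position(s) 3, 6: ladenonevun
surface: ladenonevun

cell ASPECT=ta, CLASS=lu:
underlying: ladno-n-kus
1. o -> e, u -> i / F C0 _: no change
2. o -> e, u -> i / F C0 _: no change
3. 0 -> e / C _ C: inserts after position(s) 3, 6: ladenonekus
surface: ladenonekus

cell ASPECT=so, CLASS=mi:
underlying: ladno-ivu-i
1. o -> e, u -> i / F C0 _: fires at position(s) 8: ladnoivii
2. o -> e, u -> i / F C0 _: no change
3. 0 -> e / C _ C: inserts after position(s) 3: ladenoivii
surface: ladenoivii

cell ASPECT=ta, CLASS=mi:
underlying: ladno-ivu-kus
1. o -> e, u -> i / F C0 _: fires at position(s) 8: ladnoivikus
2. o -> e, u -> i / F C0 _: fires at position(s) 10: ladnoivikis
3. 0 -> e / C _ C: inserts after position(s) 3: ladenoivikis
surface: ladenoivikis

cell ASPECT=lu, CLASS=mi:
underlying: ladno-ivu-pin
1. o -> e, u -> i / F C0 _: fires at position(s) 8: ladnoivipin
2. o -> e, u -> i / F C0 _: no change
3. 0 -> e / C _ C: inserts after position(s) 3: ladenoivipin
surface: ladenoivipin


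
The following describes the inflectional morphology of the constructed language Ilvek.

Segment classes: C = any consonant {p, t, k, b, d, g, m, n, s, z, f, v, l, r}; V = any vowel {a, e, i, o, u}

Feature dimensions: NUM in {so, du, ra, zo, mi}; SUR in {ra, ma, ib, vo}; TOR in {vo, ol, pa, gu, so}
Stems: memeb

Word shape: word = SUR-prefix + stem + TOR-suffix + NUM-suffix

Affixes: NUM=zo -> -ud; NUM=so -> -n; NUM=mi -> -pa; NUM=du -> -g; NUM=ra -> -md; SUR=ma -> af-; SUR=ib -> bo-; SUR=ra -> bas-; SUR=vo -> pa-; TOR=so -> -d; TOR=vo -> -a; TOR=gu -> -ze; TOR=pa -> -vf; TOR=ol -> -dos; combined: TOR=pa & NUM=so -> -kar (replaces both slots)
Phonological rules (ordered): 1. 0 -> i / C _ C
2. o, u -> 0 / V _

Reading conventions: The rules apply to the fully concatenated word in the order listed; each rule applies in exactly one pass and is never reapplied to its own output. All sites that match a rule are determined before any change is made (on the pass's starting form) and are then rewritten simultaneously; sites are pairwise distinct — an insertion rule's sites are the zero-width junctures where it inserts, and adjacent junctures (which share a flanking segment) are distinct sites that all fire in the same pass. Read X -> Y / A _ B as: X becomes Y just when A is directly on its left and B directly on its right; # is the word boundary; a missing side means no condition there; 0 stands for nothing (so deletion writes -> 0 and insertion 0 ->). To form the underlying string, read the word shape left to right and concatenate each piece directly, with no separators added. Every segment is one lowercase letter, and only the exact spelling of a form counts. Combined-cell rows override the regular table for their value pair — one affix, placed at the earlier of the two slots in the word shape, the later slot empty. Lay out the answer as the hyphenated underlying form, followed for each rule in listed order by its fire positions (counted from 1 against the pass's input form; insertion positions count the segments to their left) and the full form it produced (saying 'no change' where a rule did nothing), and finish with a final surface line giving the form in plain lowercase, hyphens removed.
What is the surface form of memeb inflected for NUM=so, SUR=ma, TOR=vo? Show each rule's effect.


underlying: af-memeb-a-n
1. 0 -> i / C _ C: inserts after position(s) 2: afimemeban
2. o, u -> 0 / V _: no change
surface: afimemeban


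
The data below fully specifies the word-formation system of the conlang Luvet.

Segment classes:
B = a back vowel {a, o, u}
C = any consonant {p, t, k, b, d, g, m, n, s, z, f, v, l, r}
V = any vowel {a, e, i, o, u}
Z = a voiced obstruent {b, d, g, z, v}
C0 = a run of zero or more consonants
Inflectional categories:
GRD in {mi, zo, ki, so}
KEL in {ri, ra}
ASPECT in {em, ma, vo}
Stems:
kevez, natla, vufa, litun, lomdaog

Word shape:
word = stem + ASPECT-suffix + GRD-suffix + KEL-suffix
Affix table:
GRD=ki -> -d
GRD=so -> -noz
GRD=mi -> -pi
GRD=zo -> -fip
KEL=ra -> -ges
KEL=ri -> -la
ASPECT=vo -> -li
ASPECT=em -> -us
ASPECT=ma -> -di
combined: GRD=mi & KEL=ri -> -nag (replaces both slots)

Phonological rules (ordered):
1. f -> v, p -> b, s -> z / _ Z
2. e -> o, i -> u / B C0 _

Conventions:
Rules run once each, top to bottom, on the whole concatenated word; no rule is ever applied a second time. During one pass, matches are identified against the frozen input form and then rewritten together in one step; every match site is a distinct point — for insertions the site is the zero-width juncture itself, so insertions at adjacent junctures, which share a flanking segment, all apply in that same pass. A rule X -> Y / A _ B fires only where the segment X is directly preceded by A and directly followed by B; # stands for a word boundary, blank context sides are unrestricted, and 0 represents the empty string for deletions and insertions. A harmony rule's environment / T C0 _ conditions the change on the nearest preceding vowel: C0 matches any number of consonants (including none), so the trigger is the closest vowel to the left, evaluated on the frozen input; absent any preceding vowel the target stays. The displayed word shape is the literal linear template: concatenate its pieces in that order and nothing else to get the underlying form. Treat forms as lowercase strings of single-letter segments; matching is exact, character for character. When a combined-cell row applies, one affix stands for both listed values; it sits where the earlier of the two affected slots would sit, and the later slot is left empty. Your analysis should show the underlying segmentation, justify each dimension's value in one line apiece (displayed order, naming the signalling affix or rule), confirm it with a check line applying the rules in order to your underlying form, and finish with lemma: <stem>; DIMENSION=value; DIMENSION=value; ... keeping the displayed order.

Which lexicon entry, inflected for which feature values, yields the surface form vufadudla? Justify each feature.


underlying: vufa-di-d-la
GRD=ki - signalled by the affix -d
KEL=ri - signalled by the affix -la
ASPECT=ma - signalled by the affix -di
check: vufadidla -> vufadidla -> vufadudla
lemma: vufa; GRD=ki; KEL=ri; ASPECT=ma


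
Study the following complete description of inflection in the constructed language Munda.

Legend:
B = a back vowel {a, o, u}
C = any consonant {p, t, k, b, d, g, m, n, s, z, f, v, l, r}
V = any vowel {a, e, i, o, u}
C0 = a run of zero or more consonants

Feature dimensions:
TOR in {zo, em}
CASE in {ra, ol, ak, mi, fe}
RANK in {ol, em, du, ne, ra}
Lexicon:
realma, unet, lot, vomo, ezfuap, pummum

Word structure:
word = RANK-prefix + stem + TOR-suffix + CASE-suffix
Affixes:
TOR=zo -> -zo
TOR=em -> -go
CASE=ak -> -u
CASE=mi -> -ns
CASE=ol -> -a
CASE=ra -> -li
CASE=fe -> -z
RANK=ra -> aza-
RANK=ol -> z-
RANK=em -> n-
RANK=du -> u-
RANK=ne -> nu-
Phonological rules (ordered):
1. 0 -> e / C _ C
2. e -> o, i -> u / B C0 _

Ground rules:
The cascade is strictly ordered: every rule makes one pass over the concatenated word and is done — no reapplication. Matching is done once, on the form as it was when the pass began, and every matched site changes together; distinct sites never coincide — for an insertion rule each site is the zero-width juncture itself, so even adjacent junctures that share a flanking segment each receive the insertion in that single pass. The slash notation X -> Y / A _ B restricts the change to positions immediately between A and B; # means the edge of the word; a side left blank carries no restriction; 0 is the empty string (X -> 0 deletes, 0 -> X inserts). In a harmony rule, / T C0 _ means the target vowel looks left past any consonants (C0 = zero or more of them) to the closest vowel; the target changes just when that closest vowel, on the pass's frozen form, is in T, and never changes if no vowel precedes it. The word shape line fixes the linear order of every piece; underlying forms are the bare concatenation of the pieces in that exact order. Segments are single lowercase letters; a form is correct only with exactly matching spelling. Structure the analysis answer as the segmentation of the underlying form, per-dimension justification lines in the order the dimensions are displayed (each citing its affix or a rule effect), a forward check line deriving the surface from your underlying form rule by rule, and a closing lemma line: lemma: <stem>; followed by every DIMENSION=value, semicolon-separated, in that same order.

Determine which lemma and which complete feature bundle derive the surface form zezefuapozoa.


underlying: z-ezfuap-zo-a
TOR=zo - signalled by the affix -zo
CASE=ol - signalled by the affix -a
RANK=ol - signalled by the affix z-
check: zezfuapzoa -> zezefuapezoa -> zezefuapozoa
lemma: ezfuap; TOR=zo; CASE=ol; RANK=ol


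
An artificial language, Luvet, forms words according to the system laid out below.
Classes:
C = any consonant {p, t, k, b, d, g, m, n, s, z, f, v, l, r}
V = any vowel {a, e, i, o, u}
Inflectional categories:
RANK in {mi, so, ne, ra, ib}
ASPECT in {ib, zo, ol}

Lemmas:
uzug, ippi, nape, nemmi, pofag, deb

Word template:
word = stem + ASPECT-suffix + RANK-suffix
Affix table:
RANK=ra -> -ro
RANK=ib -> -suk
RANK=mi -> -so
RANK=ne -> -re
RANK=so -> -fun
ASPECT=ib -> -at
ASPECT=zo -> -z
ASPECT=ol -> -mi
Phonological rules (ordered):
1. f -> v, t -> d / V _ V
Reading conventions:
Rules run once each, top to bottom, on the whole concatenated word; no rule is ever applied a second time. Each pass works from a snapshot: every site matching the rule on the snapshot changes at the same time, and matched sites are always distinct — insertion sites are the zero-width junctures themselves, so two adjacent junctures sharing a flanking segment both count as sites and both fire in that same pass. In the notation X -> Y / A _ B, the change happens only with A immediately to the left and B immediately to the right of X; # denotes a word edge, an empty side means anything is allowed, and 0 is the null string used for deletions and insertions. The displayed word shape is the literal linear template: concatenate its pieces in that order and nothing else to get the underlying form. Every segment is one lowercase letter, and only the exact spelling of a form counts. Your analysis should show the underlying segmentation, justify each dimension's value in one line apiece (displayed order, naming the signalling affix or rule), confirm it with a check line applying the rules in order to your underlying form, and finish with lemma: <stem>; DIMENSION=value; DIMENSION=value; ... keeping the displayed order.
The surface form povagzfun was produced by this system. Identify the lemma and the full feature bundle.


underlying: pofag-z-fun
RANK=so - signalled by the affix -fun
ASPECT=zo - signalled by the affix -z
check: pofagzfun -> povagzfun
lemma: pofag; RANK=so; ASPECT=zo


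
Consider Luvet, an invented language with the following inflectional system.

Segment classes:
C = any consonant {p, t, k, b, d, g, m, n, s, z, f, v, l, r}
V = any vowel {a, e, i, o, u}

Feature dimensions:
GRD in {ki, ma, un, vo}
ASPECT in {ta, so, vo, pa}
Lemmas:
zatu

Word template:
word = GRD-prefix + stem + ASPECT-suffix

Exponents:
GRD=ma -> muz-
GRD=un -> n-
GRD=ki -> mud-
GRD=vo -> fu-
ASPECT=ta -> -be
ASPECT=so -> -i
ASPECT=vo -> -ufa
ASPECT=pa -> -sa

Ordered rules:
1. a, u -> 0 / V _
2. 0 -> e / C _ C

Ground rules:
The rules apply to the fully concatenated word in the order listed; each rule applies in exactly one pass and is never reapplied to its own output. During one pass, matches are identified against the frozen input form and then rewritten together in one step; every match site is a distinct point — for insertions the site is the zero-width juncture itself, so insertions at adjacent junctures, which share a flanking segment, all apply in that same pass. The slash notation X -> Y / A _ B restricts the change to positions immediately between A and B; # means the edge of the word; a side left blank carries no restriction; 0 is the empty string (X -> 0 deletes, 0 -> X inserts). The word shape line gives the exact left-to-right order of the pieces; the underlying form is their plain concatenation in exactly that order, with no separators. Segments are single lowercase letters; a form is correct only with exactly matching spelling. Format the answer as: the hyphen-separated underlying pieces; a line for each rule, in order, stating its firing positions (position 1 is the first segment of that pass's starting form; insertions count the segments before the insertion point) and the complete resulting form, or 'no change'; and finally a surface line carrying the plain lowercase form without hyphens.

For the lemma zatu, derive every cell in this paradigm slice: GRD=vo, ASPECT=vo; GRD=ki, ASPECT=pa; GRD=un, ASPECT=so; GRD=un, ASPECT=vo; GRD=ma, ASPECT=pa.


cell GRD=vo, ASPECT=vo:
underlying: fu-zatu-ufa
1. a, u -> 0 / V _: fires at position(s) 7: fuzatufa
2. 0 -> e / C _ C: no change
surface: fuzatufa

cell GRD=ki, ASPECT=pa:
underlying: mud-zatu-sa
1. a, u -> 0 / V _: no change
2. 0 -> e / C _ C: inserts after position(s) 3: mudezatusa
surface: mudezatusa

cell GRD=un, ASPECT=so:
underlying: n-zatu-i
1. a, u -> 0 / V _: no change
2. 0 -> e / C _ C: inserts after position(s) 1: nezatui
surface: nezatui

cell GRD=un, ASPECT=vo:
underlying: n-zatu-ufa
1. a, u -> 0 / V _: fires at position(s) 6: nzatufa
2. 0 -> e / C _ C: inserts after position(s) 1: nezatufa
surface: nezatufa

cell GRD=ma, ASPECT=pa:
underlying: muz-zatu-sa
1. a, u -> 0 / V _: no change
2. 0 -> e / C _ C: inserts after position(s) 3: muzezatusa
surface: muzezatusa


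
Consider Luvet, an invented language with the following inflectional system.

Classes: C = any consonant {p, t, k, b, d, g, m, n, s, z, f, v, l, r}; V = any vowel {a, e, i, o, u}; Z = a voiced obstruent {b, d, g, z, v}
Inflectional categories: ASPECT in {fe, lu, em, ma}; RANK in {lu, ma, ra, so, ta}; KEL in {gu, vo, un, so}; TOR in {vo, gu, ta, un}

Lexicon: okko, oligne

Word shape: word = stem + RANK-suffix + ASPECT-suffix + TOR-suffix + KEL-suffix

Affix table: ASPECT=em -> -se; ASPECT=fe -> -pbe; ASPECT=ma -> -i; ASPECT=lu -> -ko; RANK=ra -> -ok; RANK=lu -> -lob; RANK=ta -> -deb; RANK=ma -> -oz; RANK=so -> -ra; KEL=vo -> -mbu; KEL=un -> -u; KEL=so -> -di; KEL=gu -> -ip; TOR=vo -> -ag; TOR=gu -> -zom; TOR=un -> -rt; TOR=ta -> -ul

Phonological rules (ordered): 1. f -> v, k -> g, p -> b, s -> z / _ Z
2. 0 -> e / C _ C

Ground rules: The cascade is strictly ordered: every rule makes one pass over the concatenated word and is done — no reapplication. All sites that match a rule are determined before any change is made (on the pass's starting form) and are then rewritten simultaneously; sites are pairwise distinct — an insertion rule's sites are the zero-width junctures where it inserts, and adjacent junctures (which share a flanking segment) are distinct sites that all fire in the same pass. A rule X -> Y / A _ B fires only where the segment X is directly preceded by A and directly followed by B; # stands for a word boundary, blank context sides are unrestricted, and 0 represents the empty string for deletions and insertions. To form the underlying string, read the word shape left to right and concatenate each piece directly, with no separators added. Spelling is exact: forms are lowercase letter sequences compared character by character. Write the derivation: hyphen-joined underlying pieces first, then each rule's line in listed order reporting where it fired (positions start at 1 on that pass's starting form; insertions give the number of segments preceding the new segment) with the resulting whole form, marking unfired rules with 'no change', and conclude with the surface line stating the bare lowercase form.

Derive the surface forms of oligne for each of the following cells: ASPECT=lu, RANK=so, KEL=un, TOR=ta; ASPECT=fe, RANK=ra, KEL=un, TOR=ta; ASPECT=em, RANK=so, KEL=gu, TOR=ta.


cell ASPECT=lu, RANK=so, KEL=un, TOR=ta:
underlying: oligne-ra-ko-ul-u
1. f -> v, k -> g, p -> b, s -> z / _ Z: no change
2. 0 -> e / C _ C: inserts after position(s) 4: oligenerakoulu
surface: oligenerakoulu

cell ASPECT=fe, RANK=ra, KEL=un, TOR=ta:
underlying: oligne-ok-pbe-ul-u
1. f -> v, k -> g, p -> b, s -> z / _ Z: fires at position(s) 9: oligneokbbeulu
2. 0 -> e / C _ C: inserts after position(s) 4, 8, 9: oligeneokebebeulu
surface: oligeneokebebeulu

cell ASPECT=em, RANK=so, KEL=gu, TOR=ta:
underlying: oligne-ra-se-ul-ip
1. f -> v, k -> g, p -> b, s -> z / _ Z: no change
2. 0 -> e / C _ C: inserts after position(s) 4: oligeneraseulip
surface: oligeneraseulip


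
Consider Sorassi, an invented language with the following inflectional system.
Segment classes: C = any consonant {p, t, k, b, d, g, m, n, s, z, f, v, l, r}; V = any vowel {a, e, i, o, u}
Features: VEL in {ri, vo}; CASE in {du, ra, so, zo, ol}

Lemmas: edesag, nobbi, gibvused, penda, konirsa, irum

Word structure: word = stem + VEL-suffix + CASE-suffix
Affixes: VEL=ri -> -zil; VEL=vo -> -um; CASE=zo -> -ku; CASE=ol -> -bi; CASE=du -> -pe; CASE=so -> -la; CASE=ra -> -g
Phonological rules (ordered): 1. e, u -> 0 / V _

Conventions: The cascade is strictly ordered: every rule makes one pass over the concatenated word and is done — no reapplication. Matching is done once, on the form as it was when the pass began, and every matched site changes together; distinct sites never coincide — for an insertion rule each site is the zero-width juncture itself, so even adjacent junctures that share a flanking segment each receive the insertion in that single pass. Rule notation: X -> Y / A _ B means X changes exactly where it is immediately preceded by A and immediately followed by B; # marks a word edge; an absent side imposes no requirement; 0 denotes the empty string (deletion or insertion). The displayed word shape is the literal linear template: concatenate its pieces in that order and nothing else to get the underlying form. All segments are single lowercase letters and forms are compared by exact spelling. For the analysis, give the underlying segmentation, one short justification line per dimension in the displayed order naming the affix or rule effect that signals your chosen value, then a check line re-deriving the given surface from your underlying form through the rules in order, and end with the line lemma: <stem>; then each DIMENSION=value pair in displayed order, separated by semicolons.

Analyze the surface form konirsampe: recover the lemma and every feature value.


underlying: konirsa-um-pe
VEL=vo - signalled by the affix -um
CASE=du - signalled by the affix -pe
check: konirsaumpe -> konirsampe
lemma: konirsa; VEL=vo; CASE=du


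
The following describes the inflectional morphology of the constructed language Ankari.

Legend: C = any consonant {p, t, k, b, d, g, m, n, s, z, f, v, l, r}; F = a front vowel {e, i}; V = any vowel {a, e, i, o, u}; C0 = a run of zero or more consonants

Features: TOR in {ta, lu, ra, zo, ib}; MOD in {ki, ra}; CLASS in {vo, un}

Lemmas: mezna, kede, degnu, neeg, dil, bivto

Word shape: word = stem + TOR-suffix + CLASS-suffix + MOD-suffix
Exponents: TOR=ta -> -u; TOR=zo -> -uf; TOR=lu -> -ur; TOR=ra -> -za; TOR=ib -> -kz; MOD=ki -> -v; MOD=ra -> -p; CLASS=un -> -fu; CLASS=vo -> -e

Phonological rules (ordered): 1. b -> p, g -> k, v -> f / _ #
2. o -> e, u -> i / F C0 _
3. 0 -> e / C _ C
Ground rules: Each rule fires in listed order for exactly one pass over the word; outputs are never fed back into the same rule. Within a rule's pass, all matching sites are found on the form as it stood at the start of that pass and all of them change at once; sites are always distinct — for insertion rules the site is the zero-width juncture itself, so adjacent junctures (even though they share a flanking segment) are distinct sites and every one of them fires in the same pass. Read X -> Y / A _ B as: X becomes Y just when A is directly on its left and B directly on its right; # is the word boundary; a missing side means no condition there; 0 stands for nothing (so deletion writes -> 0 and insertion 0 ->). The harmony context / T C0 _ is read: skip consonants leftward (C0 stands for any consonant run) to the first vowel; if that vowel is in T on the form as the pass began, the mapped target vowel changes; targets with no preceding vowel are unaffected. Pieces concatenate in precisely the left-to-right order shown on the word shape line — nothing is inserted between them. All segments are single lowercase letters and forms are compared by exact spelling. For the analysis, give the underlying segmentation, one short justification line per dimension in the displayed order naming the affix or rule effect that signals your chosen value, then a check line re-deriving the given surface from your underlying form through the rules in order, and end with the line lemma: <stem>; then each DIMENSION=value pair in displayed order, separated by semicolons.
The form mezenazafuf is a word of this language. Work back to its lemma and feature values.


underlying: mezna-za-fu-v
TOR=ra - signalled by the affix -za
MOD=ki - signalled by the affix -v
CLASS=un - signalled by the affix -fu
check: meznazafuv -> meznazafuf -> meznazafuf -> mezenazafuf
lemma: mezna; TOR=ra; MOD=ki; CLASS=un


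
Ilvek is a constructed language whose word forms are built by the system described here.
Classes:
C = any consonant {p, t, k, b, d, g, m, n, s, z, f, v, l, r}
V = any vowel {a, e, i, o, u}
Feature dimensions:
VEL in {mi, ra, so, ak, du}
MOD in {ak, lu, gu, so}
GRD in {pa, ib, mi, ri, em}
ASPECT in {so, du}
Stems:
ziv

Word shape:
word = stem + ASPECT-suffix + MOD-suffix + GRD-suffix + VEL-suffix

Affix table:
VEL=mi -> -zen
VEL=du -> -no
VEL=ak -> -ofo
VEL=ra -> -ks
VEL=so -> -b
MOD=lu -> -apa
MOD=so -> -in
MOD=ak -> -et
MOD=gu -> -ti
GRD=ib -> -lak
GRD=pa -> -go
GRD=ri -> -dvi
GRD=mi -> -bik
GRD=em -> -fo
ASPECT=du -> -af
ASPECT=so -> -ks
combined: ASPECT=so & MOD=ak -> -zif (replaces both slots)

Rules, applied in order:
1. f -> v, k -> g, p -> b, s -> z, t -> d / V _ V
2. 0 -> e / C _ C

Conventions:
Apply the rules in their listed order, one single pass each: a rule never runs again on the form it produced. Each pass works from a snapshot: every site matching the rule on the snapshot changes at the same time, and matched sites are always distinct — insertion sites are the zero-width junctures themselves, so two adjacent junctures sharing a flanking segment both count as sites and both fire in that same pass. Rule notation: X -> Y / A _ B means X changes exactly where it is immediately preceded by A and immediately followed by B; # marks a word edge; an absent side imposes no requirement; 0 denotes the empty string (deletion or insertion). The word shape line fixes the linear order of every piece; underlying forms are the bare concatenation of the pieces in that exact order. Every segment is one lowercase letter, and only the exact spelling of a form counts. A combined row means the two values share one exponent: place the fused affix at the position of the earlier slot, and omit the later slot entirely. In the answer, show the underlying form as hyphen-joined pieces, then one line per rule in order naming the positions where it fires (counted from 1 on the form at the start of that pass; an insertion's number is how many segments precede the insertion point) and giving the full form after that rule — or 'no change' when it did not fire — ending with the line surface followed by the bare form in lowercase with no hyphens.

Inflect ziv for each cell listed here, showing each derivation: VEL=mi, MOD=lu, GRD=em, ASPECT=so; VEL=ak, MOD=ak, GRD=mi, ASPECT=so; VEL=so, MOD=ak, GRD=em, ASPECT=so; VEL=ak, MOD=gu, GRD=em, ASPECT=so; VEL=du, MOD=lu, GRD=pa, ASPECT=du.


cell VEL=mi, MOD=lu, GRD=em, ASPECT=so:
underlying: ziv-ks-apa-fo-zen
1. f -> v, k -> g, p -> b, s -> z, t -> d / V _ V: fires at position(s) 7, 9: zivksabavozen
2. 0 -> e / C _ C: inserts after position(s) 3, 4: zivekesabavozen
surface: zivekesabavozen

cell VEL=ak, MOD=ak, GRD=mi, ASPECT=so:
underlying: ziv-zif-bik-ofo
1. f -> v, k -> g, p -> b, s -> z, t -> d / V _ V: fires at position(s) 9, 11: zivzifbigovo
2. 0 -> e / C _ C: inserts after position(s) 3, 6: zivezifebigovo
surface: zivezifebigovo

cell VEL=so, MOD=ak, GRD=em, ASPECT=so:
underlying: ziv-zif-fo-b
1. f -> v, k -> g, p -> b, s -> z, t -> d / V _ V: no change
2. 0 -> e / C _ C: inserts after position(s) 3, 6: zivezifefob
surface: zivezifefob

cell VEL=ak, MOD=gu, GRD=em, ASPECT=so:
underlying: ziv-ks-ti-fo-ofo
1. f -> v, k -> g, p -> b, s -> z, t -> d / V _ V: fires at position(s) 8, 11: zivkstivoovo
2. 0 -> e / C _ C: inserts after position(s) 3, 4, 5: zivekesetivoovo
surface: zivekesetivoovo

cell VEL=du, MOD=lu, GRD=pa, ASPECT=du:
underlying: ziv-af-apa-go-no
1. f -> v, k -> g, p -> b, s -> z, t -> d / V _ V: fires at position(s) 5, 7: zivavabagono
2. 0 -> e / C _ C: no change
surface: zivavabagono


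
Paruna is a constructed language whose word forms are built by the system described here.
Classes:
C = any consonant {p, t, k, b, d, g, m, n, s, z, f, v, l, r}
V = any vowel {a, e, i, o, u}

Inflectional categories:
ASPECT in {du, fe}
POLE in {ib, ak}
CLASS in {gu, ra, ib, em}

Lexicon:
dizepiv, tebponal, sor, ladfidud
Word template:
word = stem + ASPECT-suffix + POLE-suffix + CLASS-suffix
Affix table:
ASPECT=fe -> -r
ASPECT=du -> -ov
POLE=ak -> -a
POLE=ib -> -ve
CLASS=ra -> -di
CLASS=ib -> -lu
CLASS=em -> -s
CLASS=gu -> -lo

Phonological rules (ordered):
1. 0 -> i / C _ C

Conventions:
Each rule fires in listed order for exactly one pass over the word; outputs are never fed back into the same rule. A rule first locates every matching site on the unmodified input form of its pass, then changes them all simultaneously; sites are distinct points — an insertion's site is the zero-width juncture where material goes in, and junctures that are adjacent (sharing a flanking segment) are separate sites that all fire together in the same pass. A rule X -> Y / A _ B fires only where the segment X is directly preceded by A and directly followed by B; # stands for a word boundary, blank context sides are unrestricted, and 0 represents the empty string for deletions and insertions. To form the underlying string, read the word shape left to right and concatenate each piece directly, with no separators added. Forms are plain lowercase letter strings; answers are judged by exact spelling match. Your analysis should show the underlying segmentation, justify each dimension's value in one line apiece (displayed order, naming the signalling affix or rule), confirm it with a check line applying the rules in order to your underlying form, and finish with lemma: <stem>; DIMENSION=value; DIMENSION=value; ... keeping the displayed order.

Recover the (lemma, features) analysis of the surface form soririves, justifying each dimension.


underlying: sor-r-ve-s
ASPECT=fe - signalled by the affix -r
POLE=ib - signalled by the affix -ve
CLASS=em - signalled by the affix -s
check: sorrves -> soririves
lemma: sor; ASPECT=fe; POLE=ib; CLASS=em


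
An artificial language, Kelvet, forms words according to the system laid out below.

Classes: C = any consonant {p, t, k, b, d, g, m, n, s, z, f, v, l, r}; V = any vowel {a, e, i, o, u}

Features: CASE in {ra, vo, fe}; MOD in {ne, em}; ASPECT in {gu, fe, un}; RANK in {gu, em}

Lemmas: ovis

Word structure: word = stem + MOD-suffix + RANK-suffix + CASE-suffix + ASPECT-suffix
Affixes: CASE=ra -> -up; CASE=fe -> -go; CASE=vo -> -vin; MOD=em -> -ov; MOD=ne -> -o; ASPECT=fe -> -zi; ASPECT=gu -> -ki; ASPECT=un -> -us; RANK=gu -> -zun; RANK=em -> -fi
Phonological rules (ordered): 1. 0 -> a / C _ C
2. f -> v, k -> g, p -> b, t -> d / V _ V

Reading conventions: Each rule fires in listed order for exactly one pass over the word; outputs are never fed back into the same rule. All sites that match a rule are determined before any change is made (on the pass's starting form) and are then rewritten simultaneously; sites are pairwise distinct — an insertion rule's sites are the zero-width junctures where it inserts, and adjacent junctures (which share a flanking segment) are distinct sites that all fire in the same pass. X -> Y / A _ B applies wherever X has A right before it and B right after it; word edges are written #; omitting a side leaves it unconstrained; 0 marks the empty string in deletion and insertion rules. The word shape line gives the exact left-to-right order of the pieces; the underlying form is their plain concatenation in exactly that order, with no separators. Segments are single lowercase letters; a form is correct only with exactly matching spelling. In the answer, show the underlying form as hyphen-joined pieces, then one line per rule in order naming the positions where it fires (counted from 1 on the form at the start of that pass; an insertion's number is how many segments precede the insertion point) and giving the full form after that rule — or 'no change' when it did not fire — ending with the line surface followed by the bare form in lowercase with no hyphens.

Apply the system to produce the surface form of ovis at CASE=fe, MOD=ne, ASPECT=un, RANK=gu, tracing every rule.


underlying: ovis-o-zun-go-us
1. 0 -> a / C _ C: inserts after position(s) 8: ovisozunagous
2. f -> v, k -> g, p -> b, t -> d / V _ V: no change
surface: ovisozunagous


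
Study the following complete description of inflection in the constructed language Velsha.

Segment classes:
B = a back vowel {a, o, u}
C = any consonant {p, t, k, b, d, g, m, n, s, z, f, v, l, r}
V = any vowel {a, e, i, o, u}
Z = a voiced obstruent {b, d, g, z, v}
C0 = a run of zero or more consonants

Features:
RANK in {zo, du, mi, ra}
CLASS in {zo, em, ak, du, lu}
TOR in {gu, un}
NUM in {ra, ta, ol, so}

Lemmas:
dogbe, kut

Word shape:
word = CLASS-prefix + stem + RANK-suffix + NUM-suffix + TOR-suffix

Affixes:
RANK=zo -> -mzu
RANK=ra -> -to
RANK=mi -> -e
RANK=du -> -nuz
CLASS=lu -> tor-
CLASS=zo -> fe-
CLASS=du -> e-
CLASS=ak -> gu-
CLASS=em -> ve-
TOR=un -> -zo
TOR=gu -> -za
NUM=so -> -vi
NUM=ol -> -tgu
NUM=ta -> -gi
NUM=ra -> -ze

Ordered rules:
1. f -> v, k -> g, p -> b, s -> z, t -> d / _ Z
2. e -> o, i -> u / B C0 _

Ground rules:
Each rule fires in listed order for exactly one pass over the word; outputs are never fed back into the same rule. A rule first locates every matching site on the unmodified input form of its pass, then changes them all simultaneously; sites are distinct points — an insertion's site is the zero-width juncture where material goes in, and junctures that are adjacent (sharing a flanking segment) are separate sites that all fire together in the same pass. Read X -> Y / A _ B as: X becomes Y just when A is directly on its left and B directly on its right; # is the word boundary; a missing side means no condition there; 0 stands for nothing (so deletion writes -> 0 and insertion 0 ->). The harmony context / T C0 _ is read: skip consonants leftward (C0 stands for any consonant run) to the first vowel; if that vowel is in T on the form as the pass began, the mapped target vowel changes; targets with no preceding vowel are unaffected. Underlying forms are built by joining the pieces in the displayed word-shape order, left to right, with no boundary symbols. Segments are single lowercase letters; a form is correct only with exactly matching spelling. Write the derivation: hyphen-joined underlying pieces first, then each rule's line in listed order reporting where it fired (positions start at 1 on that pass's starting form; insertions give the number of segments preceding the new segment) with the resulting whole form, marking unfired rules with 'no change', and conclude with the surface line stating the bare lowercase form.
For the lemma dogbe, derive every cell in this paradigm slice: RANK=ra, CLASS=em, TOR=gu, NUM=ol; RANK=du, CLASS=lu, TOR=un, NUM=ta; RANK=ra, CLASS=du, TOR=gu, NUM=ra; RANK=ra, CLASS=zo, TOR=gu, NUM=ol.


cell RANK=ra, CLASS=em, TOR=gu, NUM=ol:
underlying: ve-dogbe-to-tgu-za
1. f -> v, k -> g, p -> b, s -> z, t -> d / _ Z: fires at position(s) 10: vedogbetodguza
2. e -> o, i -> u / B C0 _: fires at position(s) 7: vedogbotodguza
surface: vedogbotodguza

cell RANK=du, CLASS=lu, TOR=un, NUM=ta:
underlying: tor-dogbe-nuz-gi-zo
1. f -> v, k -> g, p -> b, s -> z, t -> d / _ Z: no change
2. e -> o, i -> u / B C0 _: fires at position(s) 8, 13: tordogbonuzguzo
surface: tordogbonuzguzo

cell RANK=ra, CLASS=du, TOR=gu, NUM=ra:
underlying: e-dogbe-to-ze-za
1. f -> v, k -> g, p -> b, s -> z, t -> d / _ Z: no change
2. e -> o, i -> u / B C0 _: fires at position(s) 6, 10: edogbotozoza
surface: edogbotozoza

cell RANK=ra, CLASS=zo, TOR=gu, NUM=ol:
underlying: fe-dogbe-to-tgu-za
1. f -> v, k -> g, p -> b, s -> z, t -> d / _ Z: fires at position(s) 10: fedogbetodguza
2. e -> o, i -> u / B C0 _: fires at position(s) 7: fedogbotodguza
surface: fedogbotodguza


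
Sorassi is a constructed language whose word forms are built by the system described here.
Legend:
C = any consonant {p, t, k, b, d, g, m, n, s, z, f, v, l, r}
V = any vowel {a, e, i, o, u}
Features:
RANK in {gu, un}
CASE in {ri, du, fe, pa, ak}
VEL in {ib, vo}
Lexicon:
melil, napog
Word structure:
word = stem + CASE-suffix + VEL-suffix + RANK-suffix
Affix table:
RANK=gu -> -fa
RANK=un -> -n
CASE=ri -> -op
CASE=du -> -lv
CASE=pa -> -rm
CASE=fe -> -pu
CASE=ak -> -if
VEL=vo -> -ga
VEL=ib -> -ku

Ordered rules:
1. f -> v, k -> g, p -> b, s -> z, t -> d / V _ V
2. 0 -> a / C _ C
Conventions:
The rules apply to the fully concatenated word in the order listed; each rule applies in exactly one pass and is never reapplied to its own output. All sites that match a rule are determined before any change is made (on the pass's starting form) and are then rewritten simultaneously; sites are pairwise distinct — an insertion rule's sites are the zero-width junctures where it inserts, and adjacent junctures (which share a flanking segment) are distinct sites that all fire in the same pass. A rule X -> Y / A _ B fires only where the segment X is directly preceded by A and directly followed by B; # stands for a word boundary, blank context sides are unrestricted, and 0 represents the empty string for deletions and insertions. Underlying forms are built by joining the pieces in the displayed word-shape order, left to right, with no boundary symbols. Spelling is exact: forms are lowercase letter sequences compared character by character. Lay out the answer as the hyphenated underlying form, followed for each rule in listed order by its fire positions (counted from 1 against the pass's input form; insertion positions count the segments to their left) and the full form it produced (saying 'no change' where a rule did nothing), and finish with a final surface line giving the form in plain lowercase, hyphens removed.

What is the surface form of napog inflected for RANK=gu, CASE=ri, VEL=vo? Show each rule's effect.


underlying: napog-op-ga-fa
1. f -> v, k -> g, p -> b, s -> z, t -> d / V _ V: fires at position(s) 3, 10: nabogopgava
2. 0 -> a / C _ C: inserts after position(s) 7: nabogopagava
surface: nabogopagava


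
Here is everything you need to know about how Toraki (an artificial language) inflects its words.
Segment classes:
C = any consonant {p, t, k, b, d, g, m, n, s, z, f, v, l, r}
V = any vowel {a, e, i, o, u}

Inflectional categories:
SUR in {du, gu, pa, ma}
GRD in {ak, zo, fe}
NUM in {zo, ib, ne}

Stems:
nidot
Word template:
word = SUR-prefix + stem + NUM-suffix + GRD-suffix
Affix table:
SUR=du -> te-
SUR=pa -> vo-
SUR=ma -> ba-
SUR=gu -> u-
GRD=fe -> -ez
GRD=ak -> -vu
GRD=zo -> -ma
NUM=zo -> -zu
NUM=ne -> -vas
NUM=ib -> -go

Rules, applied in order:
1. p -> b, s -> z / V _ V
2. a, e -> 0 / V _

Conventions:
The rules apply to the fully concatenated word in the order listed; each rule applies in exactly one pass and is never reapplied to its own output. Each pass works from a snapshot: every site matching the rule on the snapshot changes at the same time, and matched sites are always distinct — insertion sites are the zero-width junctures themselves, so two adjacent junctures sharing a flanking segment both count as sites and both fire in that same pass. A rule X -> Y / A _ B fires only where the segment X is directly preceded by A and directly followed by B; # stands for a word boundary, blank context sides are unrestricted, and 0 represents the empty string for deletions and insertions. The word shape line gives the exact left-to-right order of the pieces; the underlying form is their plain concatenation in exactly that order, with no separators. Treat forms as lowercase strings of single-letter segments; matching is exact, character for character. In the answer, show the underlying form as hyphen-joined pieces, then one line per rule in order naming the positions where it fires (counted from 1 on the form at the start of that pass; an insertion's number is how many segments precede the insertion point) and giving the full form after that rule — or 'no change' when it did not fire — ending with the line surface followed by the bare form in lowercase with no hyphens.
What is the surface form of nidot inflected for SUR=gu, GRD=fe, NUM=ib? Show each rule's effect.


underlying: u-nidot-go-ez
1. p -> b, s -> z / V _ V: no change
2. a, e -> 0 / V _: fires at position(s) 9: unidotgoz
surface: unidotgoz
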